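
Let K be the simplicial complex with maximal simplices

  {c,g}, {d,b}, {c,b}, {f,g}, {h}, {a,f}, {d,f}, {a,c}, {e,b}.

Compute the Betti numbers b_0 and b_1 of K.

b_0 = 2, b_1 = 2.

Order the vertices as a < b < c < d < e < f < g < h. Listing each simplex with vertices in this order, K has dimension 1 with simplices:

  0-simplices (8): a, b, c, d, e, f, g, h
  1-simplices (8): ac, af, bc, bd, be, cg, df, fg

so the chain groups are C_0 ≅ Z^8, C_1 ≅ Z^8.

∂_1: C_1 → C_0 is given by ∂[p,q] = [q] − [p]. For instance
  ∂ac = c − a.
The resulting 8×8 matrix has rank 6, and its Smith normal form has invariant factors (1,1,1,1,1,1).

Computing H_k = (kernel of ∂_k) / (image of ∂_{k+1}):

  H_0: rank C_0 − rank ∂_1 = 8 − 6 = 2, and the invariant factors of ∂_1 are all 1, so H_0 ≅ Z^2.
  H_1: rank ker ∂_1 − rank ∂_2 = (8 − 6) − 0 = 2, and there is no ∂_2, so H_1 ≅ Z^2.

Hence the Betti numbers are b_0 = 2, b_1 = 2.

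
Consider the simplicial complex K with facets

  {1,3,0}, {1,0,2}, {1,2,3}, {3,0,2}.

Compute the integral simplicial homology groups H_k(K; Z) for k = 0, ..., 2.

H_0 = Z,  H_1 = 0,  H_2 = Z.

We work with the vertex ordering 0 < 1 < 2 < 3. The simplices of K, each written with vertices in increasing order, are:

  0-simplices (4): [0], [1], [2], [3]
  1-simplices (6): [0,1], [0,2], [0,3], [1,2], [1,3], [2,3]
  2-simplices (4): [0,1,2], [0,1,3], [0,2,3], [1,2,3]

giving chain groups C_0 ≅ Z^4, C_1 ≅ Z^6, C_2 ≅ Z^4.

The boundary map ∂_1: C_1 → C_0 is given by ∂[p,q] = [q] − [p]. For instance
  ∂[2,3] = [3] − [2].
As a 4×6 matrix over Z this has rank 3, with invariant factors (1,1,1).

Boundary ∂_2: C_2 → C_1 acts by ∂[p,q,r] = [q,r] − [p,r] + [p,q]. For instance
  ∂[0,2,3] = [2,3] − [0,3] + [0,2],
  ∂[1,2,3] = [2,3] − [1,3] + [1,2].
The 6×4 boundary matrix has rank 3 and Smith normal form diag(1,1,1).

Reading off H_k = ker ∂_k / im ∂_{k+1}:

  H_0: rank C_0 − rank ∂_1 = 4 − 3 = 1, and the invariant factors of ∂_1 are all 1, so H_0 ≅ Z.
  H_1: rank ker ∂_1 − rank ∂_2 = (6 − 3) − 3 = 0, and the invariant factors of ∂_2 are all 1, so H_1 ≅ 0.
  H_2: rank ker ∂_2 − rank ∂_3 = (4 − 3) − 0 = 1, and there is no ∂_3, so H_2 ≅ Z.

As a check, the Euler characteristic is 4 − 6 + 4 = 2, which agrees with 1 − 0 + 1 = 2.
(K is a triangulation of the 2-sphere S^2.)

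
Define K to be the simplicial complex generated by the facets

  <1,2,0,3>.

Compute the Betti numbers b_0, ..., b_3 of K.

Fix the vertex order 0 < 1 < 2 < 3 and write every simplex with vertices in increasing order. Then dim K = 3 and the simplices of K are:

  0-simplices (4): [0], [1], [2], [3]
  1-simplices (6): [0,1], [0,2], [0,3], [1,2], [1,3], [2,3]
  2-simplices (4): [0,1,2], [0,1,3], [0,2,3], [1,2,3]
  3-simplices (1): [0,1,2,3]

giving chain groups C_0 ≅ Z^4, C_1 ≅ Z^6, C_2 ≅ Z^4, C_3 ≅ Z^1.

∂_1: C_1 → C_0 is given by ∂[p,q] = [q] − [p].
The 4×6 boundary matrix has rank 3 and Smith normal form diag(1,1,1).

The boundary map ∂_2: C_2 → C_1 sends each 2-simplex [p,q,r] to [q,r] − [p,r] + [p,q]. For instance
  ∂[1,2,3] = [2,3] − [1,3] + [1,2],
  ∂[0,2,3] = [2,3] − [0,3] + [0,2].
The resulting 6×4 matrix has rank 3, and its Smith normal form has invariant factors (1,1,1).

∂_3: C_3 → C_2 sends each 3-simplex σ to the alternating sum Σ_i (−1)^i (σ with its i-th vertex removed). For instance
  ∂[0,1,2,3] = [1,2,3] − [0,2,3] + [0,1,3] − [0,1,2].
The resulting 4×1 matrix has rank 1, and its Smith normal form has invariant factors (1).

From H_k ≅ ker(∂_k) / im(∂_{k+1}) we obtain:

  H_0: rank C_0 − rank ∂_1 = 4 − 3 = 1, and the invariant factors of ∂_1 are all 1, so H_0 ≅ Z.
  H_1: rank ker ∂_1 − rank ∂_2 = (6 − 3) − 3 = 0, and the invariant factors of ∂_2 are all 1, so H_1 ≅ 0.
  H_2: rank ker ∂_2 − rank ∂_3 = (4 − 3) − 1 = 0, and the invariant factors of ∂_3 are all 1, so H_2 ≅ 0.
  H_3: rank ker ∂_3 − rank ∂_4 = (1 − 1) − 0 = 0, and there is no ∂_4, so H_3 ≅ 0.

As a check, the Euler characteristic is 4 − 6 + 4 − 1 = 1, which agrees with 1 − 0 + 0 − 0 = 1.
(K is a triangulation of the 3-simplex.)

Hence the Betti numbers are b_0 = 1, b_1 = 0, b_2 = 0, b_3 = 0.

b_0 = 1, b_1 = 0, b_2 = 0, b_3 = 0.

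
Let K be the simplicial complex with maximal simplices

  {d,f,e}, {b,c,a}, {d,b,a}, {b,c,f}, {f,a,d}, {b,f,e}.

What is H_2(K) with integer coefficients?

H_2 = 0.

Order the vertices as a < b < c < d < e < f. Listing each simplex with vertices in this order, K has dimension 2 with simplices:

  0-simplices (6): a, b, c, d, e, f
  1-simplices (12): ab, ac, ad, af, bc, bd, be, bf, cf, de, df, ef
  2-simplices (6): abc, abd, adf, bcf, bef, def

so the chain groups are C_0 ≅ Z^6, C_1 ≅ Z^12, C_2 ≅ Z^6.

The boundary map ∂_1: C_1 → C_0 maps an edge to its endpoints' difference, ∂[p,q] = q − p. For instance
  ∂af = f − a.
The 6×12 boundary matrix has rank 5 and Smith normal form diag(1,1,1,1,1).

Boundary ∂_2: C_2 → C_1 sends each 2-simplex [p,q,r] to [q,r] − [p,r] + [p,q]. For instance
  ∂adf = df − af + ad,
  ∂abd = bd − ad + ab.
This gives a 12×6 integer matrix of rank 6; reducing to Smith normal form yields diagonal entries (1,1,1,1,1,1).

Now H_k = ker ∂_k / im ∂_{k+1}, so:

  H_2: rank ker ∂_2 − rank ∂_3 = (6 − 6) − 0 = 0, and there is no ∂_3, so H_2 = 0.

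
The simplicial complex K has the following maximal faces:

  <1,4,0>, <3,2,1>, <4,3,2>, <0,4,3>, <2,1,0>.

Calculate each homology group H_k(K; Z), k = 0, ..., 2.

Take the total order 0 < 1 < 2 < 3 < 4 on the vertex set. Then K (dimension 2) consists of the simplices:

  0-simplices (5): [0], [1], [2], [3], [4]
  1-simplices (10): [0,1], [0,2], [0,3], [0,4], [1,2], [1,3], [1,4], [2,3], [2,4], [3,4]
  2-simplices (5): [0,1,2], [0,1,4], [0,3,4], [1,2,3], [2,3,4]

giving chain groups C_0 ≅ Z^5, C_1 ≅ Z^10, C_2 ≅ Z^5.

∂_1: C_1 → C_0 is given by ∂[p,q] = [q] − [p]. For instance
  ∂[0,2] = [2] − [0].
The resulting 5×10 matrix has rank 4, and its Smith normal form has invariant factors (1,1,1,1).

∂_2: C_2 → C_1 acts by ∂[p,q,r] = [q,r] − [p,r] + [p,q]. For instance
  ∂[0,1,4] = [1,4] − [0,4] + [0,1],
  ∂[1,2,3] = [2,3] − [1,3] + [1,2].
The 10×5 boundary matrix has rank 5 and Smith normal form diag(1,1,1,1,1).

Computing H_k = (kernel of ∂_k) / (image of ∂_{k+1}):

  H_0: rank C_0 − rank ∂_1 = 5 − 4 = 1, and the invariant factors of ∂_1 are all 1, so H_0 = Z.
  H_1: rank ker ∂_1 − rank ∂_2 = (10 − 4) − 5 = 1, and the invariant factors of ∂_2 are all 1, so H_1 = Z.
  H_2: rank ker ∂_2 − rank ∂_3 = (5 − 5) − 0 = 0, and there is no ∂_3, so H_2 = 0.

As a check, the Euler characteristic is 5 − 10 + 5 = 0, which agrees with 1 − 1 + 0 = 0.

H_0 ≅ Z,  H_1 ≅ Z,  H_2 = 0.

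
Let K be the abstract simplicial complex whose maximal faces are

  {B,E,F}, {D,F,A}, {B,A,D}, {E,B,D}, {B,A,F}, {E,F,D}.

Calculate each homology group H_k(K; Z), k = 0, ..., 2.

H_0 ≅ Z,  H_1 = 0,  H_2 ≅ Z.

Fix the vertex order A < B < D < E < F and write every simplex with vertices in increasing order. Then dim K = 2 and the simplices of K are:

  0-simplices (5): A, B, D, E, F
  1-simplices (9): AB, AD, AF, BD, BE, BF, DE, DF, EF
  2-simplices (6): ABD, ABF, ADF, BDE, BEF, DEF

giving chain groups C_0 ≅ Z^5, C_1 ≅ Z^9, C_2 ≅ Z^6.

∂_1: C_1 → C_0 is given by ∂[p,q] = [q] − [p]. For instance
  ∂EF = F − E.
As a 5×9 matrix over Z this has rank 4, with invariant factors (1,1,1,1).

Boundary ∂_2: C_2 → C_1 maps a triangle to the signed sum of its edges. For instance
  ∂DEF = EF − DF + DE,
  ∂ABD = BD − AD + AB.
The resulting 9×6 matrix has rank 5, and its Smith normal form has invariant factors (1,1,1,1,1).

Reading off H_k = ker ∂_k / im ∂_{k+1}:

  H_0: rank C_0 − rank ∂_1 = 5 − 4 = 1, and the invariant factors of ∂_1 are all 1, so H_0 = Z.
  H_1: rank ker ∂_1 − rank ∂_2 = (9 − 4) − 5 = 0, and the invariant factors of ∂_2 are all 1, so H_1 = 0.
  H_2: rank ker ∂_2 − rank ∂_3 = (6 − 5) − 0 = 1, and there is no ∂_3, so H_2 = Z.

(K is a triangulation of the 2-sphere S^2.)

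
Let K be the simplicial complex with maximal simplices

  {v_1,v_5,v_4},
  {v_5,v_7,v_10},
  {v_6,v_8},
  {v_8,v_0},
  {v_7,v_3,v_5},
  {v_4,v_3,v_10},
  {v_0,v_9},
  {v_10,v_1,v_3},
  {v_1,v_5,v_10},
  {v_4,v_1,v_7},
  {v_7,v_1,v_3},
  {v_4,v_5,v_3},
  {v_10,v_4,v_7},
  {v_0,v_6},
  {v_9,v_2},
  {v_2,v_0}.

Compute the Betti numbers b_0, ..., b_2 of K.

b_0 = 2, b_1 = 2, b_2 = 0.

Fix the vertex order v_0 < v_1 < v_2 < v_3 < v_4 < v_5 < v_6 < v_7 < v_8 < v_9 < v_10 and write every simplex with vertices in increasing order. Then dim K = 2 and the simplices of K are:

  0-simplices (11): [v_0], [v_1], [v_2], [v_3], [v_4], [v_5], [v_6], [v_7], [v_8], [v_9], [v_10]
  1-simplices (21): (21 of them)
  2-simplices (10): [v_1,v_3,v_7], [v_1,v_3,v_10], [v_1,v_4,v_5], [v_1,v_4,v_7], [v_1,v_5,v_10], [v_3,v_4,v_5], [v_3,v_4,v_10], [v_3,v_5,v_7], [v_4,v_7,v_10], [v_5,v_7,v_10]

Hence C_0 ≅ Z^11, C_1 ≅ Z^21, C_2 ≅ Z^10.

The boundary map ∂_1: C_1 → C_0 maps an edge to its endpoints' difference, ∂[p,q] = q − p. For instance
  ∂[v_3,v_10] = [v_10] − [v_3].
The resulting 11×21 matrix has rank 9, and its Smith normal form has invariant factors (1,1,1,1,1,1,1,1,1).

Boundary ∂_2: C_2 → C_1 acts by ∂[p,q,r] = [q,r] − [p,r] + [p,q]. For instance
  ∂[v_3,v_4,v_5] = [v_4,v_5] − [v_3,v_5] + [v_3,v_4],
  ∂[v_5,v_7,v_10] = [v_7,v_10] − [v_5,v_10] + [v_5,v_7].
The 21×10 boundary matrix has rank 10 and Smith normal form diag(1,1,1,1,1,1,1,1,1,2).

Now H_k = ker ∂_k / im ∂_{k+1}, so:

  H_0: rank C_0 − rank ∂_1 = 11 − 9 = 2, and the invariant factors of ∂_1 are all 1, so H_0 ≅ Z^2.
  H_1: rank ker ∂_1 − rank ∂_2 = (21 − 9) − 10 = 2, and ∂_2 has invariant factor 2 > 1, so H_1 ≅ Z^2 ⊕ Z/2Z.
  H_2: rank ker ∂_2 − rank ∂_3 = (10 − 10) − 0 = 0, and there is no ∂_3, so H_2 ≅ 0.

As a check, the Euler characteristic is 11 − 21 + 10 = 0, which agrees with 2 − 2 + 0 = 0.
(K is a triangulation of the disjoint union of a wedge of 2 circles and the real projective plane RP^2.)

Hence the Betti numbers are b_0 = 2, b_1 = 2, b_2 = 0.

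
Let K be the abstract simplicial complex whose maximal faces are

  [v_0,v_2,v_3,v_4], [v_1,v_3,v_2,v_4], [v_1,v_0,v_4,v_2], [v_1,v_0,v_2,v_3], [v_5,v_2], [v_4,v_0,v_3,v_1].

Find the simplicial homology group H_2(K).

We work with the vertex ordering v_0 < v_1 < v_2 < v_3 < v_4 < v_5. The simplices of K, each written with vertices in increasing order, are:

  0-simplices (6): [v_0], [v_1], [v_2], [v_3], [v_4], [v_5]
  1-simplices (11): [v_0,v_1], [v_0,v_2], [v_0,v_3], [v_0,v_4], [v_1,v_2], [v_1,v_3], [v_1,v_4], [v_2,v_3], [v_2,v_4], [v_2,v_5], [v_3,v_4]
  2-simplices (10): [v_0,v_1,v_2], [v_0,v_1,v_3], [v_0,v_1,v_4], [v_0,v_2,v_3], [v_0,v_2,v_4], [v_0,v_3,v_4], [v_1,v_2,v_3], [v_1,v_2,v_4], [v_1,v_3,v_4], [v_2,v_3,v_4]
  3-simplices (5): [v_0,v_1,v_2,v_3], [v_0,v_1,v_2,v_4], [v_0,v_1,v_3,v_4], [v_0,v_2,v_3,v_4], [v_1,v_2,v_3,v_4]

so the chain groups are C_0 ≅ Z^6, C_1 ≅ Z^11, C_2 ≅ Z^10, C_3 ≅ Z^5.

The boundary map ∂_1: C_1 → C_0 is given by ∂[p,q] = [q] − [p]. For instance
  ∂[v_1,v_4] = [v_4] − [v_1].
This gives a 6×11 integer matrix of rank 5; reducing to Smith normal form yields diagonal entries (1,1,1,1,1).

The boundary map ∂_2: C_2 → C_1 acts by ∂[p,q,r] = [q,r] − [p,r] + [p,q]. For instance
  ∂[v_0,v_2,v_3] = [v_2,v_3] − [v_0,v_3] + [v_0,v_2],
  ∂[v_0,v_1,v_2] = [v_1,v_2] − [v_0,v_2] + [v_0,v_1].
The 11×10 boundary matrix has rank 6 and Smith normal form diag(1,1,1,1,1,1).

Boundary ∂_3: C_3 → C_2 sends each 3-simplex σ to the alternating sum Σ_i (−1)^i (σ with its i-th vertex removed). For instance
  ∂[v_0,v_1,v_3,v_4] = [v_1,v_3,v_4] − [v_0,v_3,v_4] + [v_0,v_1,v_4] − [v_0,v_1,v_3],
  ∂[v_1,v_2,v_3,v_4] = [v_2,v_3,v_4] − [v_1,v_3,v_4] + [v_1,v_2,v_4] − [v_1,v_2,v_3].
The resulting 10×5 matrix has rank 4, and its Smith normal form has invariant factors (1,1,1,1).

Reading off H_k = ker ∂_k / im ∂_{k+1}:

  H_2: rank ker ∂_2 − rank ∂_3 = (10 − 6) − 4 = 0, and the invariant factors of ∂_3 are all 1, so H_2 ≅ 0.

H_2 = 0.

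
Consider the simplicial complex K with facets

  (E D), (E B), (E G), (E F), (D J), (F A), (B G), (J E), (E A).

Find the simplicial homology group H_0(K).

H_0 = Z.

Order the vertices as A < B < D < E < F < G < J. Listing each simplex with vertices in this order, K has dimension 1 with simplices:

  0-simplices (7): A, B, D, E, F, G, J
  1-simplices (9): AE, AF, BE, BG, DE, DJ, EF, EG, EJ

giving chain groups C_0 ≅ Z^7, C_1 ≅ Z^9.

Boundary ∂_1: C_1 → C_0 sends each edge [p,q] (with p < q) to q − p. For instance
  ∂DJ = J − D.
The 7×9 boundary matrix has rank 6 and Smith normal form diag(1,1,1,1,1,1).

Computing H_k = (kernel of ∂_k) / (image of ∂_{k+1}):

  H_0: rank C_0 − rank ∂_1 = 7 − 6 = 1, and the invariant factors of ∂_1 are all 1, so H_0 ≅ Z.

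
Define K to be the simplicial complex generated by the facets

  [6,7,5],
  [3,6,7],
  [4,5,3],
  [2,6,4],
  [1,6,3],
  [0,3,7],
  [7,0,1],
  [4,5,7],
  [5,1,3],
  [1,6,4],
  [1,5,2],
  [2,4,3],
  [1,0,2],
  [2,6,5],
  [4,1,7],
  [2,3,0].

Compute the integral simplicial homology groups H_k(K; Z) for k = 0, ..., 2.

H_0 ≅ Z,  H_1 ≅ Z^2,  H_2 ≅ Z.

Order the vertices as 0 < 1 < 2 < 3 < 4 < 5 < 6 < 7. Listing each simplex with vertices in this order, K has dimension 2 with simplices:

  0-simplices (8): [0], [1], [2], [3], [4], [5], [6], [7]
  1-simplices (24): (24 of them)
  2-simplices (16): [0,1,2], [0,1,7], [0,2,3], [0,3,7], [1,2,5], [1,3,5], [1,3,6], [1,4,6], [1,4,7], [2,3,4], [2,4,6], [2,5,6], [3,4,5], [3,6,7], [4,5,7], [5,6,7]

Hence C_0 ≅ Z^8, C_1 ≅ Z^24, C_2 ≅ Z^16.

∂_1: C_1 → C_0 sends each edge [p,q] (with p < q) to q − p. For instance
  ∂[4,5] = [5] − [4].
The 8×24 boundary matrix has rank 7 and Smith normal form diag(1,1,1,1,1,1,1).

The boundary map ∂_2: C_2 → C_1 acts by ∂[p,q,r] = [q,r] − [p,r] + [p,q]. For instance
  ∂[1,4,6] = [4,6] − [1,6] + [1,4],
  ∂[5,6,7] = [6,7] − [5,7] + [5,6].
The resulting 24×16 matrix has rank 15, and its Smith normal form has invariant factors (1,1,1,1,1,1,1,1,1,1,1,1,1,1,1).

Now H_k = ker ∂_k / im ∂_{k+1}, so:

  H_0: rank C_0 − rank ∂_1 = 8 − 7 = 1, and the invariant factors of ∂_1 are all 1, so H_0 = Z.
  H_1: rank ker ∂_1 − rank ∂_2 = (24 − 7) − 15 = 2, and the invariant factors of ∂_2 are all 1, so H_1 = Z^2.
  H_2: rank ker ∂_2 − rank ∂_3 = (16 − 15) − 0 = 1, and there is no ∂_3, so H_2 = Z.

(K is a triangulation of the torus T^2.)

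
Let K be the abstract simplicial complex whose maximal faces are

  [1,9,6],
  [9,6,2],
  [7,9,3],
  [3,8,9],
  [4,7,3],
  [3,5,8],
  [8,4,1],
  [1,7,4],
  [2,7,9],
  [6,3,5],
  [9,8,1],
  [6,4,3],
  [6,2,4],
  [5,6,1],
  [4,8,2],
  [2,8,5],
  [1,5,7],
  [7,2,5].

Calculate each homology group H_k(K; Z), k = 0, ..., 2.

H_0 ≅ Z,  H_1 ≅ Z^2,  H_2 ≅ Z.

K has 9 vertices, 27 edges, 18 triangles.
rank ∂_0 = 0, rank ∂_1 = 8 ⇒ b_0 = 9 − 0 − 8 = 1; all invariant factors of ∂_1 are 1 so no torsion. So H_0 = Z.
rank ∂_1 = 8, rank ∂_2 = 17 ⇒ b_1 = 27 − 8 − 17 = 2; all invariant factors of ∂_2 are 1 so no torsion. So H_1 = Z^2.
rank ∂_2 = 17, rank ∂_3 = 0 ⇒ b_2 = 18 − 17 − 0 = 1. So H_2 = Z.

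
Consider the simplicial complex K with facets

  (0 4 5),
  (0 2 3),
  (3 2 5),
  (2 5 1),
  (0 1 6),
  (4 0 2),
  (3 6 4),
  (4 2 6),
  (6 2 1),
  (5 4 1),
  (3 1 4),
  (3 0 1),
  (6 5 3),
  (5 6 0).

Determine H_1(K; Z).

H_1 ≅ Z^2.

Fix the vertex order 0 < 1 < 2 < 3 < 4 < 5 < 6 and write every simplex with vertices in increasing order. Then dim K = 2 and the simplices of K are:

  0-simplices (7): [0], [1], [2], [3], [4], [5], [6]
  1-simplices (21): [0,1], [0,2], [0,3], [0,4], [0,5], [0,6], [1,2], [1,3], [1,4], [1,5], [1,6], [2,3], [2,4], [2,5], [2,6], [3,4], [3,5], [3,6], [4,5], [4,6], [5,6]
  2-simplices (14): [0,1,3], [0,1,6], [0,2,3], [0,2,4], [0,4,5], [0,5,6], [1,2,5], [1,2,6], [1,3,4], [1,4,5], [2,3,5], [2,4,6], [3,4,6], [3,5,6]

so the chain groups are C_0 ≅ Z^7, C_1 ≅ Z^21, C_2 ≅ Z^14.

The boundary map ∂_1: C_1 → C_0 is given by ∂[p,q] = [q] − [p].
As a 7×21 matrix over Z this has rank 6, with invariant factors (1,1,1,1,1,1).

Boundary ∂_2: C_2 → C_1 sends each 2-simplex [p,q,r] to [q,r] − [p,r] + [p,q]. For instance
  ∂[3,5,6] = [5,6] − [3,6] + [3,5],
  ∂[1,2,5] = [2,5] − [1,5] + [1,2].
This gives a 21×14 integer matrix of rank 13; reducing to Smith normal form yields diagonal entries (1,1,1,1,1,1,1,1,1,1,1,1,1).

From H_k ≅ ker(∂_k) / im(∂_{k+1}) we obtain:

  H_1: rank ker ∂_1 − rank ∂_2 = (21 − 6) − 13 = 2, and the invariant factors of ∂_2 are all 1, so H_1 = Z^2.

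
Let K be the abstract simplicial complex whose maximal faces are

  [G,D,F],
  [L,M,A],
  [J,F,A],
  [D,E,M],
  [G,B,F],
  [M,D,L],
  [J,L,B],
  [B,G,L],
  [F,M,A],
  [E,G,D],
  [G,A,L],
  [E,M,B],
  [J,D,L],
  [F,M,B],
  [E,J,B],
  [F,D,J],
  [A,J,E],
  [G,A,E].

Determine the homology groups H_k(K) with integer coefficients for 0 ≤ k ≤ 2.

H_0 = Z,  H_1 = Z^2,  H_2 = Z.

K has 9 vertices, 27 edges, 18 triangles.
rank ∂_0 = 0, rank ∂_1 = 8 ⇒ b_0 = 9 − 0 − 8 = 1; all invariant factors of ∂_1 are 1 so no torsion. So H_0 ≅ Z.
rank ∂_1 = 8, rank ∂_2 = 17 ⇒ b_1 = 27 − 8 − 17 = 2; all invariant factors of ∂_2 are 1 so no torsion. So H_1 ≅ Z^2.
rank ∂_2 = 17, rank ∂_3 = 0 ⇒ b_2 = 18 − 17 − 0 = 1. So H_2 ≅ Z.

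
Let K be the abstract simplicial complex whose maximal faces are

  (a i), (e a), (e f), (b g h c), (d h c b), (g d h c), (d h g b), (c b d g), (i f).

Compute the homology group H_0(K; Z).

Take the total order a < b < c < d < e < f < g < h < i on the vertex set. Then K (dimension 3) consists of the simplices:

  0-simplices (9): a, b, c, d, e, f, g, h, i
  1-simplices (14): ae, ai, bc, bd, bg, bh, cd, cg, ch, dg, dh, ef, fi, gh
  2-simplices (10): bcd, bcg, bch, bdg, bdh, bgh, cdg, cdh, cgh, dgh
  3-simplices (5): bcdg, bcdh, bcgh, bdgh, cdgh

so the chain groups are C_0 ≅ Z^9, C_1 ≅ Z^14, C_2 ≅ Z^10, C_3 ≅ Z^5.

Boundary ∂_1: C_1 → C_0 sends each edge [p,q] (with p < q) to q − p. For instance
  ∂cd = d − c.
This gives a 9×14 integer matrix of rank 7; reducing to Smith normal form yields diagonal entries (1,1,1,1,1,1,1).

∂_2: C_2 → C_1 sends each 2-simplex [p,q,r] to [q,r] − [p,r] + [p,q]. For instance
  ∂dgh = gh − dh + dg,
  ∂bgh = gh − bh + bg.
The resulting 14×10 matrix has rank 6, and its Smith normal form has invariant factors (1,1,1,1,1,1).

Boundary ∂_3: C_3 → C_2 sends each 3-simplex σ to the alternating sum Σ_i (−1)^i (σ with its i-th vertex removed). For instance
  ∂cdgh = dgh − cgh + cdh − cdg,
  ∂bcdg = cdg − bdg + bcg − bcd.
As a 10×5 matrix over Z this has rank 4, with invariant factors (1,1,1,1).

Now H_k = ker ∂_k / im ∂_{k+1}, so:

  H_0: rank C_0 − rank ∂_1 = 9 − 7 = 2, and the invariant factors of ∂_1 are all 1, so H_0 ≅ Z^2.

(K is a triangulation of the disjoint union of the 3-sphere S^3 and the circle S^1.)

H_0 ≅ Z^2.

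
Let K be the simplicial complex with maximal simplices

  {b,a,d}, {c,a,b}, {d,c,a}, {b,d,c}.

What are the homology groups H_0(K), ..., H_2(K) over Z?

H_0 = Z,  H_1 = 0,  H_2 = Z.

Take the total order a < b < c < d on the vertex set. Then K (dimension 2) consists of the simplices:

  0-simplices (4): a, b, c, d
  1-simplices (6): ab, ac, ad, bc, bd, cd
  2-simplices (4): abc, abd, acd, bcd

giving chain groups C_0 ≅ Z^4, C_1 ≅ Z^6, C_2 ≅ Z^4.

∂_1: C_1 → C_0 sends each edge [p,q] (with p < q) to q − p.
The 4×6 boundary matrix has rank 3 and Smith normal form diag(1,1,1).

Boundary ∂_2: C_2 → C_1 sends each 2-simplex [p,q,r] to [q,r] − [p,r] + [p,q]. For instance
  ∂abc = bc − ac + ab,
  ∂abd = bd − ad + ab.
The resulting 6×4 matrix has rank 3, and its Smith normal form has invariant factors (1,1,1).

Computing H_k = (kernel of ∂_k) / (image of ∂_{k+1}):

  H_0: rank C_0 − rank ∂_1 = 4 − 3 = 1, and the invariant factors of ∂_1 are all 1, so H_0 ≅ Z.
  H_1: rank ker ∂_1 − rank ∂_2 = (6 − 3) − 3 = 0, and the invariant factors of ∂_2 are all 1, so H_1 ≅ 0.
  H_2: rank ker ∂_2 − rank ∂_3 = (4 − 3) − 0 = 1, and there is no ∂_3, so H_2 ≅ Z.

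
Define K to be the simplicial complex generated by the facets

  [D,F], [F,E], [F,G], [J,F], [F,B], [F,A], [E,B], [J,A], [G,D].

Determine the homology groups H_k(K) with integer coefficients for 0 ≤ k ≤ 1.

Take the total order A < B < D < E < F < G < J on the vertex set. Then K (dimension 1) consists of the simplices:

  0-simplices (7): A, B, D, E, F, G, J
  1-simplices (9): AF, AJ, BE, BF, DF, DG, EF, FG, FJ

so the chain groups are C_0 ≅ Z^7, C_1 ≅ Z^9.

∂_1: C_1 → C_0 is given by ∂[p,q] = [q] − [p]. For instance
  ∂BF = F − B.
This gives a 7×9 integer matrix of rank 6; reducing to Smith normal form yields diagonal entries (1,1,1,1,1,1).

Reading off H_k = ker ∂_k / im ∂_{k+1}:

  H_0: rank C_0 − rank ∂_1 = 7 − 6 = 1, and the invariant factors of ∂_1 are all 1, so H_0 ≅ Z.
  H_1: rank ker ∂_1 − rank ∂_2 = (9 − 6) − 0 = 3, and there is no ∂_2, so H_1 ≅ Z^3.

H_0 = Z,  H_1 = Z^3.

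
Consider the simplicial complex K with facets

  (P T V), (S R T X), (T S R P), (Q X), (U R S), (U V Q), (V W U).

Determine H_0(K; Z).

Take the total order P < Q < R < S < T < U < V < W < X on the vertex set. Then K (dimension 3) consists of the simplices:

  0-simplices (9): P, Q, R, S, T, U, V, W, X
  1-simplices (19): PR, PS, PT, PV, QU, QV, QX, RS, RT, RU, RX, ST, SU, SX, TV, TX, UV, UW, VW
  2-simplices (11): PRS, PRT, PST, PTV, QUV, RST, RSU, RSX, RTX, STX, UVW
  3-simplices (2): PRST, RSTX

giving chain groups C_0 ≅ Z^9, C_1 ≅ Z^19, C_2 ≅ Z^11, C_3 ≅ Z^2.

∂_1: C_1 → C_0 is given by ∂[p,q] = [q] − [p].
The 9×19 boundary matrix has rank 8 and Smith normal form diag(1,1,1,1,1,1,1,1).

The boundary map ∂_2: C_2 → C_1 acts by ∂[p,q,r] = [q,r] − [p,r] + [p,q]. For instance
  ∂STX = TX − SX + ST,
  ∂PRS = RS − PS + PR.
This gives a 19×11 integer matrix of rank 9; reducing to Smith normal form yields diagonal entries (1,1,1,1,1,1,1,1,1).

∂_3: C_3 → C_2 sends each 3-simplex σ to the alternating sum Σ_i (−1)^i (σ with its i-th vertex removed). For instance
  ∂PRST = RST − PST + PRT − PRS,
  ∂RSTX = STX − RTX + RSX − RST.
The 11×2 boundary matrix has rank 2 and Smith normal form diag(1,1).

Reading off H_k = ker ∂_k / im ∂_{k+1}:

  H_0: rank C_0 − rank ∂_1 = 9 − 8 = 1, and the invariant factors of ∂_1 are all 1, so H_0 = Z.

H_0 = Z.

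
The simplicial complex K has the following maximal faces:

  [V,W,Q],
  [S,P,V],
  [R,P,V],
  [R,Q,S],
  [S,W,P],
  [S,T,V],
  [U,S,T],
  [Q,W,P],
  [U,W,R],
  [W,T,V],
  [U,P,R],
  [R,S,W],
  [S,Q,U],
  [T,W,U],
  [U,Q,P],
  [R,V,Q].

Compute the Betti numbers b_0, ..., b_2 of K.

b_0 = 1, b_1 = 2, b_2 = 1.

We work with the vertex ordering P < Q < R < S < T < U < V < W. The simplices of K, each written with vertices in increasing order, are:

  0-simplices (8): P, Q, R, S, T, U, V, W
  1-simplices (24): PQ, PR, PS, PU, PV, PW, QR, QS, QU, QV, QW, RS, RU, RV, RW, ST, SU, SV, SW, TU, TV, TW, UW, VW
  2-simplices (16): PQU, PQW, PRU, PRV, PSV, PSW, QRS, QRV, QSU, QVW, RSW, RUW, STU, STV, TUW, TVW

giving chain groups C_0 ≅ Z^8, C_1 ≅ Z^24, C_2 ≅ Z^16.

The boundary map ∂_1: C_1 → C_0 is given by ∂[p,q] = [q] − [p]. For instance
  ∂TU = U − T.
This gives a 8×24 integer matrix of rank 7; reducing to Smith normal form yields diagonal entries (1,1,1,1,1,1,1).

The boundary map ∂_2: C_2 → C_1 maps a triangle to the signed sum of its edges. For instance
  ∂RSW = SW − RW + RS,
  ∂STU = TU − SU + ST.
As a 24×16 matrix over Z this has rank 15, with invariant factors (1,1,1,1,1,1,1,1,1,1,1,1,1,1,1).

Computing H_k = (kernel of ∂_k) / (image of ∂_{k+1}):

  H_0: rank C_0 − rank ∂_1 = 8 − 7 = 1, and the invariant factors of ∂_1 are all 1, so H_0 ≅ Z.
  H_1: rank ker ∂_1 − rank ∂_2 = (24 − 7) − 15 = 2, and the invariant factors of ∂_2 are all 1, so H_1 ≅ Z^2.
  H_2: rank ker ∂_2 − rank ∂_3 = (16 − 15) − 0 = 1, and there is no ∂_3, so H_2 ≅ Z.

As a check, the Euler characteristic is 8 − 24 + 16 = 0, which agrees with 1 − 2 + 1 = 0.

Hence the Betti numbers are b_0 = 1, b_1 = 2, b_2 = 1.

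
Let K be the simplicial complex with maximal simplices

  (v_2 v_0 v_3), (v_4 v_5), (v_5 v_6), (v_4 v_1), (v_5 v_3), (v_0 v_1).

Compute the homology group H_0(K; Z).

H_0 = Z.

K has 7 vertices, 8 edges, 1 triangle.
rank ∂_0 = 0, rank ∂_1 = 6 ⇒ b_0 = 7 − 0 − 6 = 1; all invariant factors of ∂_1 are 1 so no torsion. So H_0 = Z.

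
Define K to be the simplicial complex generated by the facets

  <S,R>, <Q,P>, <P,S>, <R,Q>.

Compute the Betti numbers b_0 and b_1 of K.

b_0 = 1, b_1 = 1.

Take the total order P < Q < R < S on the vertex set. Then K (dimension 1) consists of the simplices:

  0-simplices (4): P, Q, R, S
  1-simplices (4): PQ, PS, QR, RS

so the chain groups are C_0 ≅ Z^4, C_1 ≅ Z^4.

Boundary ∂_1: C_1 → C_0 is given by ∂[p,q] = [q] − [p]. For instance
  ∂PQ = Q − P.
As a 4×4 matrix over Z this has rank 3, with invariant factors (1,1,1).

Now H_k = ker ∂_k / im ∂_{k+1}, so:

  H_0: rank C_0 − rank ∂_1 = 4 − 3 = 1, and the invariant factors of ∂_1 are all 1, so H_0 = Z.
  H_1: rank ker ∂_1 − rank ∂_2 = (4 − 3) − 0 = 1, and there is no ∂_2, so H_1 = Z.

(K is a triangulation of the circle S^1.)

Hence the Betti numbers are b_0 = 1, b_1 = 1.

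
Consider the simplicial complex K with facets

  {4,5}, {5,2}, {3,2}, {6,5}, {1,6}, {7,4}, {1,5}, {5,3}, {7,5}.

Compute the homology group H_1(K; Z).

H_1 = Z^3.

Take the total order 1 < 2 < 3 < 4 < 5 < 6 < 7 on the vertex set. Then K (dimension 1) consists of the simplices:

  0-simplices (7): [1], [2], [3], [4], [5], [6], [7]
  1-simplices (9): [1,5], [1,6], [2,3], [2,5], [3,5], [4,5], [4,7], [5,6], [5,7]

so the chain groups are C_0 ≅ Z^7, C_1 ≅ Z^9.

The boundary map ∂_1: C_1 → C_0 maps an edge to its endpoints' difference, ∂[p,q] = q − p. For instance
  ∂[1,6] = [6] − [1].
The resulting 7×9 matrix has rank 6, and its Smith normal form has invariant factors (1,1,1,1,1,1).

Computing H_k = (kernel of ∂_k) / (image of ∂_{k+1}):

  H_1: rank ker ∂_1 − rank ∂_2 = (9 − 6) − 0 = 3, and there is no ∂_2, so H_1 = Z^3.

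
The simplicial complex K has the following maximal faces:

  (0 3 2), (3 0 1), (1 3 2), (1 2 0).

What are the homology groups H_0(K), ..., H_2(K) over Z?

Order the vertices as 0 < 1 < 2 < 3. Listing each simplex with vertices in this order, K has dimension 2 with simplices:

  0-simplices (4): [0], [1], [2], [3]
  1-simplices (6): [0,1], [0,2], [0,3], [1,2], [1,3], [2,3]
  2-simplices (4): [0,1,2], [0,1,3], [0,2,3], [1,2,3]

so the chain groups are C_0 ≅ Z^4, C_1 ≅ Z^6, C_2 ≅ Z^4.

Boundary ∂_1: C_1 → C_0 sends each edge [p,q] (with p < q) to q − p. For instance
  ∂[0,3] = [3] − [0].
As a 4×6 matrix over Z this has rank 3, with invariant factors (1,1,1).

The boundary map ∂_2: C_2 → C_1 maps a triangle to the signed sum of its edges. For instance
  ∂[0,1,3] = [1,3] − [0,3] + [0,1],
  ∂[1,2,3] = [2,3] − [1,3] + [1,2].
This gives a 6×4 integer matrix of rank 3; reducing to Smith normal form yields diagonal entries (1,1,1).

From H_k ≅ ker(∂_k) / im(∂_{k+1}) we obtain:

  H_0: rank C_0 − rank ∂_1 = 4 − 3 = 1, and the invariant factors of ∂_1 are all 1, so H_0 = Z.
  H_1: rank ker ∂_1 − rank ∂_2 = (6 − 3) − 3 = 0, and the invariant factors of ∂_2 are all 1, so H_1 = 0.
  H_2: rank ker ∂_2 − rank ∂_3 = (4 − 3) − 0 = 1, and there is no ∂_3, so H_2 = Z.

H_0 = Z,  H_1 = 0,  H_2 = Z.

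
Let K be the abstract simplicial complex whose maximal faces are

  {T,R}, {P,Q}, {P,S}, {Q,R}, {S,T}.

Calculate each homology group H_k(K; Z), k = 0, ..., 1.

H_0 ≅ Z,  H_1 ≅ Z.

We work with the vertex ordering P < Q < R < S < T. The simplices of K, each written with vertices in increasing order, are:

  0-simplices (5): P, Q, R, S, T
  1-simplices (5): PQ, PS, QR, RT, ST

so the chain groups are C_0 ≅ Z^5, C_1 ≅ Z^5.

∂_1: C_1 → C_0 maps an edge to its endpoints' difference, ∂[p,q] = q − p. For instance
  ∂ST = T − S.
This gives a 5×5 integer matrix of rank 4; reducing to Smith normal form yields diagonal entries (1,1,1,1).

Reading off H_k = ker ∂_k / im ∂_{k+1}:

  H_0: rank C_0 − rank ∂_1 = 5 − 4 = 1, and the invariant factors of ∂_1 are all 1, so H_0 = Z.
  H_1: rank ker ∂_1 − rank ∂_2 = (5 − 4) − 0 = 1, and there is no ∂_2, so H_1 = Z.

As a check, the Euler characteristic is 5 − 5 = 0, which agrees with 1 − 1 = 0.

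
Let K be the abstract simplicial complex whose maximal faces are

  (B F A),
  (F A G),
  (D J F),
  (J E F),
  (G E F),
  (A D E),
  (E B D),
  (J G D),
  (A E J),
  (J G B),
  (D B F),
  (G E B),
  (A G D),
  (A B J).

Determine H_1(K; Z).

We work with the vertex ordering A < B < D < E < F < G < J. The simplices of K, each written with vertices in increasing order, are:

  0-simplices (7): A, B, D, E, F, G, J
  1-simplices (21): AB, AD, AE, AF, AG, AJ, BD, BE, BF, BG, BJ, DE, DF, DG, DJ, EF, EG, EJ, FG, FJ, GJ
  2-simplices (14): ABF, ABJ, ADE, ADG, AEJ, AFG, BDE, BDF, BEG, BGJ, DFJ, DGJ, EFG, EFJ

giving chain groups C_0 ≅ Z^7, C_1 ≅ Z^21, C_2 ≅ Z^14.

∂_1: C_1 → C_0 is given by ∂[p,q] = [q] − [p]. For instance
  ∂DE = E − D.
This gives a 7×21 integer matrix of rank 6; reducing to Smith normal form yields diagonal entries (1,1,1,1,1,1).

∂_2: C_2 → C_1 acts by ∂[p,q,r] = [q,r] − [p,r] + [p,q]. For instance
  ∂BDF = DF − BF + BD,
  ∂DFJ = FJ − DJ + DF.
As a 21×14 matrix over Z this has rank 13, with invariant factors (1,1,1,1,1,1,1,1,1,1,1,1,1).

Reading off H_k = ker ∂_k / im ∂_{k+1}:

  H_1: rank ker ∂_1 − rank ∂_2 = (21 − 6) − 13 = 2, and the invariant factors of ∂_2 are all 1, so H_1 = Z^2.

(K is a triangulation of the torus T^2.)

H_1 = Z^2.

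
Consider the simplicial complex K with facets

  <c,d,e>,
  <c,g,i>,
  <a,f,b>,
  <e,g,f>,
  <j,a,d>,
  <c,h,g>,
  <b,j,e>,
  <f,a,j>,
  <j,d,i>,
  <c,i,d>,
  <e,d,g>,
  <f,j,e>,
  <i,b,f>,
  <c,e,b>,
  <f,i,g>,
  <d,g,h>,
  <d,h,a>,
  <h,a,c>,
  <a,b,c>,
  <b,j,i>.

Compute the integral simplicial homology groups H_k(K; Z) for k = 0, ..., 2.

K has 10 vertices, 30 edges, 20 triangles.
rank ∂_0 = 0, rank ∂_1 = 9 ⇒ b_0 = 10 − 0 − 9 = 1; all invariant factors of ∂_1 are 1 so no torsion. So H_0 ≅ Z.
rank ∂_1 = 9, rank ∂_2 = 20 ⇒ b_1 = 30 − 9 − 20 = 1; ∂_2 has invariant factor(s) [2] giving torsion. So H_1 ≅ Z ⊕ Z/2Z.
rank ∂_2 = 20, rank ∂_3 = 0 ⇒ b_2 = 20 − 20 − 0 = 0. So H_2 ≅ 0.

H_0 = Z,  H_1 = Z ⊕ Z/2Z,  H_2 = 0.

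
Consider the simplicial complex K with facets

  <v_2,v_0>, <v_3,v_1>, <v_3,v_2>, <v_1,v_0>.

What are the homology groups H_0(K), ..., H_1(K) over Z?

H_0 = Z,  H_1 = Z.

We work with the vertex ordering v_0 < v_1 < v_2 < v_3. The simplices of K, each written with vertices in increasing order, are:

  0-simplices (4): [v_0], [v_1], [v_2], [v_3]
  1-simplices (4): [v_0,v_1], [v_0,v_2], [v_1,v_3], [v_2,v_3]

Hence C_0 ≅ Z^4, C_1 ≅ Z^4.

Boundary ∂_1: C_1 → C_0 is given by ∂[p,q] = [q] − [p].
As a 4×4 matrix over Z this has rank 3, with invariant factors (1,1,1).

Computing H_k = (kernel of ∂_k) / (image of ∂_{k+1}):

  H_0: rank C_0 − rank ∂_1 = 4 − 3 = 1, and the invariant factors of ∂_1 are all 1, so H_0 = Z.
  H_1: rank ker ∂_1 − rank ∂_2 = (4 − 3) − 0 = 1, and there is no ∂_2, so H_1 = Z.

(K is a triangulation of the circle S^1.)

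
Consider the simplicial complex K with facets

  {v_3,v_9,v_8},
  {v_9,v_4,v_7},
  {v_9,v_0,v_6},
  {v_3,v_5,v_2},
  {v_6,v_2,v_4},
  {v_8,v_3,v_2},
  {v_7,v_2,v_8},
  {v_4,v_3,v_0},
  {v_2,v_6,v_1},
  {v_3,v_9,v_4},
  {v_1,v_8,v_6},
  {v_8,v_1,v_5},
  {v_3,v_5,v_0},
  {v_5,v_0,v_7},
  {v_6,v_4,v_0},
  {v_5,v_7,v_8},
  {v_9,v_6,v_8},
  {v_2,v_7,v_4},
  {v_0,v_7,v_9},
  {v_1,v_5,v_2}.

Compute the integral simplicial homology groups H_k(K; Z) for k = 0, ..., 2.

Fix the vertex order v_0 < v_1 < v_2 < v_3 < v_4 < v_5 < v_6 < v_7 < v_8 < v_9 and write every simplex with vertices in increasing order. Then dim K = 2 and the simplices of K are:

  0-simplices (10): [v_0], [v_1], [v_2], [v_3], [v_4], [v_5], [v_6], [v_7], [v_8], [v_9]
  1-simplices (30): (30 of them)
  2-simplices (20): (20 of them)

giving chain groups C_0 ≅ Z^10, C_1 ≅ Z^30, C_2 ≅ Z^20.

The boundary map ∂_1: C_1 → C_0 maps an edge to its endpoints' difference, ∂[p,q] = q − p. For instance
  ∂[v_3,v_5] = [v_5] − [v_3].
As a 10×30 matrix over Z this has rank 9, with invariant factors (1,1,1,1,1,1,1,1,1).

∂_2: C_2 → C_1 sends each 2-simplex [p,q,r] to [q,r] − [p,r] + [p,q]. For instance
  ∂[v_0,v_6,v_9] = [v_6,v_9] − [v_0,v_9] + [v_0,v_6],
  ∂[v_4,v_7,v_9] = [v_7,v_9] − [v_4,v_9] + [v_4,v_7].
The resulting 30×20 matrix has rank 20, and its Smith normal form has invariant factors (1,1,1,1,1,1,1,1,1,1,1,1,1,1,1,1,1,1,1,2).

Now H_k = ker ∂_k / im ∂_{k+1}, so:

  H_0: rank C_0 − rank ∂_1 = 10 − 9 = 1, and the invariant factors of ∂_1 are all 1, so H_0 ≅ Z.
  H_1: rank ker ∂_1 − rank ∂_2 = (30 − 9) − 20 = 1, and ∂_2 has invariant factor 2 > 1, so H_1 ≅ Z ⊕ Z/2Z.
  H_2: rank ker ∂_2 − rank ∂_3 = (20 − 20) − 0 = 0, and there is no ∂_3, so H_2 ≅ 0.

As a check, the Euler characteristic is 10 − 30 + 20 = 0, which agrees with 1 − 1 + 0 = 0.
(K is a triangulation of the Klein bottle.)

H_0 = Z,  H_1 = Z ⊕ Z/2Z,  H_2 = 0.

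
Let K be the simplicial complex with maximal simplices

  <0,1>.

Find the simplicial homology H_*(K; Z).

We work with the vertex ordering 0 < 1. The simplices of K, each written with vertices in increasing order, are:

  0-simplices (2): [0], [1]
  1-simplices (1): [0,1]

giving chain groups C_0 ≅ Z^2, C_1 ≅ Z^1.

The boundary map ∂_1: C_1 → C_0 maps an edge to its endpoints' difference, ∂[p,q] = q − p. For instance
  ∂[0,1] = [1] − [0].
The 2×1 boundary matrix has rank 1 and Smith normal form diag(1).

Now H_k = ker ∂_k / im ∂_{k+1}, so:

  H_0: rank C_0 − rank ∂_1 = 2 − 1 = 1, and the invariant factors of ∂_1 are all 1, so H_0 = Z.
  H_1: rank ker ∂_1 − rank ∂_2 = (1 − 1) − 0 = 0, and there is no ∂_2, so H_1 = 0.

H_0 = Z,  H_1 = 0.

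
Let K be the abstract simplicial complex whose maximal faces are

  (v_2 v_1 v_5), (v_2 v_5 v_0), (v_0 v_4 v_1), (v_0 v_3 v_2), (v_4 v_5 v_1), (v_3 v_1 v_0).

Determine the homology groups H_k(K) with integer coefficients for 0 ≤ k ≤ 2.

Order the vertices as v_0 < v_1 < v_2 < v_3 < v_4 < v_5. Listing each simplex with vertices in this order, K has dimension 2 with simplices:

  0-simplices (6): [v_0], [v_1], [v_2], [v_3], [v_4], [v_5]
  1-simplices (12): [v_0,v_1], [v_0,v_2], [v_0,v_3], [v_0,v_4], [v_0,v_5], [v_1,v_2], [v_1,v_3], [v_1,v_4], [v_1,v_5], [v_2,v_3], [v_2,v_5], [v_4,v_5]
  2-simplices (6): [v_0,v_1,v_3], [v_0,v_1,v_4], [v_0,v_2,v_3], [v_0,v_2,v_5], [v_1,v_2,v_5], [v_1,v_4,v_5]

so the chain groups are C_0 ≅ Z^6, C_1 ≅ Z^12, C_2 ≅ Z^6.

The boundary map ∂_1: C_1 → C_0 sends each edge [p,q] (with p < q) to q − p. For instance
  ∂[v_0,v_1] = [v_1] − [v_0].
The resulting 6×12 matrix has rank 5, and its Smith normal form has invariant factors (1,1,1,1,1).

The boundary map ∂_2: C_2 → C_1 sends each 2-simplex [p,q,r] to [q,r] − [p,r] + [p,q]. For instance
  ∂[v_0,v_2,v_3] = [v_2,v_3] − [v_0,v_3] + [v_0,v_2],
  ∂[v_0,v_2,v_5] = [v_2,v_5] − [v_0,v_5] + [v_0,v_2].
The resulting 12×6 matrix has rank 6, and its Smith normal form has invariant factors (1,1,1,1,1,1).

Computing H_k = (kernel of ∂_k) / (image of ∂_{k+1}):

  H_0: rank C_0 − rank ∂_1 = 6 − 5 = 1, and the invariant factors of ∂_1 are all 1, so H_0 ≅ Z.
  H_1: rank ker ∂_1 − rank ∂_2 = (12 − 5) − 6 = 1, and the invariant factors of ∂_2 are all 1, so H_1 ≅ Z.
  H_2: rank ker ∂_2 − rank ∂_3 = (6 − 6) − 0 = 0, and there is no ∂_3, so H_2 ≅ 0.

H_0 = Z,  H_1 = Z,  H_2 = 0.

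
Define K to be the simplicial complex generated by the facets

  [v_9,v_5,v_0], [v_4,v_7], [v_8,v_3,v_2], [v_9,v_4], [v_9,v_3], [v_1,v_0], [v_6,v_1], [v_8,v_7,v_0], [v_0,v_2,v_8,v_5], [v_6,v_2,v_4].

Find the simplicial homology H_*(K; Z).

H_0 ≅ Z,  H_1 ≅ Z^4,  H_2 = 0,  H_3 = 0.

Take the total order v_0 < v_1 < v_2 < v_3 < v_4 < v_5 < v_6 < v_7 < v_8 < v_9 on the vertex set. Then K (dimension 3) consists of the simplices:

  0-simplices (10): [v_0], [v_1], [v_2], [v_3], [v_4], [v_5], [v_6], [v_7], [v_8], [v_9]
  1-simplices (20): (20 of them)
  2-simplices (8): [v_0,v_2,v_5], [v_0,v_2,v_8], [v_0,v_5,v_8], [v_0,v_5,v_9], [v_0,v_7,v_8], [v_2,v_3,v_8], [v_2,v_4,v_6], [v_2,v_5,v_8]
  3-simplices (1): [v_0,v_2,v_5,v_8]

so the chain groups are C_0 ≅ Z^10, C_1 ≅ Z^20, C_2 ≅ Z^8, C_3 ≅ Z^1.

The boundary map ∂_1: C_1 → C_0 sends each edge [p,q] (with p < q) to q − p.
This gives a 10×20 integer matrix of rank 9; reducing to Smith normal form yields diagonal entries (1,1,1,1,1,1,1,1,1).

The boundary map ∂_2: C_2 → C_1 sends each 2-simplex [p,q,r] to [q,r] − [p,r] + [p,q]. For instance
  ∂[v_0,v_2,v_8] = [v_2,v_8] − [v_0,v_8] + [v_0,v_2],
  ∂[v_2,v_3,v_8] = [v_3,v_8] − [v_2,v_8] + [v_2,v_3].
As a 20×8 matrix over Z this has rank 7, with invariant factors (1,1,1,1,1,1,1).

Boundary ∂_3: C_3 → C_2 sends each 3-simplex σ to the alternating sum Σ_i (−1)^i (σ with its i-th vertex removed). For instance
  ∂[v_0,v_2,v_5,v_8] = [v_2,v_5,v_8] − [v_0,v_5,v_8] + [v_0,v_2,v_8] − [v_0,v_2,v_5].
The 8×1 boundary matrix has rank 1 and Smith normal form diag(1).

Now H_k = ker ∂_k / im ∂_{k+1}, so:

  H_0: rank C_0 − rank ∂_1 = 10 − 9 = 1, and the invariant factors of ∂_1 are all 1, so H_0 = Z.
  H_1: rank ker ∂_1 − rank ∂_2 = (20 − 9) − 7 = 4, and the invariant factors of ∂_2 are all 1, so H_1 = Z^4.
  H_2: rank ker ∂_2 − rank ∂_3 = (8 − 7) − 1 = 0, and the invariant factors of ∂_3 are all 1, so H_2 = 0.
  H_3: rank ker ∂_3 − rank ∂_4 = (1 − 1) − 0 = 0, and there is no ∂_4, so H_3 = 0.

As a check, the Euler characteristic is 10 − 20 + 8 − 1 = -3, which agrees with 1 − 4 + 0 − 0 = -3.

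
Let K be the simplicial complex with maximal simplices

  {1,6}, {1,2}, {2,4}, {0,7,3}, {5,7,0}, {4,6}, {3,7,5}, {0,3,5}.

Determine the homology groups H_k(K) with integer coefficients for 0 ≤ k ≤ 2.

Take the total order 0 < 1 < 2 < 3 < 4 < 5 < 6 < 7 on the vertex set. Then K (dimension 2) consists of the simplices:

  0-simplices (8): [0], [1], [2], [3], [4], [5], [6], [7]
  1-simplices (10): [0,3], [0,5], [0,7], [1,2], [1,6], [2,4], [3,5], [3,7], [4,6], [5,7]
  2-simplices (4): [0,3,5], [0,3,7], [0,5,7], [3,5,7]

giving chain groups C_0 ≅ Z^8, C_1 ≅ Z^10, C_2 ≅ Z^4.

Boundary ∂_1: C_1 → C_0 sends each edge [p,q] (with p < q) to q − p.
This gives a 8×10 integer matrix of rank 6; reducing to Smith normal form yields diagonal entries (1,1,1,1,1,1).

The boundary map ∂_2: C_2 → C_1 acts by ∂[p,q,r] = [q,r] − [p,r] + [p,q]. For instance
  ∂[0,3,5] = [3,5] − [0,5] + [0,3],
  ∂[0,3,7] = [3,7] − [0,7] + [0,3].
As a 10×4 matrix over Z this has rank 3, with invariant factors (1,1,1).

From H_k ≅ ker(∂_k) / im(∂_{k+1}) we obtain:

  H_0: rank C_0 − rank ∂_1 = 8 − 6 = 2, and the invariant factors of ∂_1 are all 1, so H_0 = Z^2.
  H_1: rank ker ∂_1 − rank ∂_2 = (10 − 6) − 3 = 1, and the invariant factors of ∂_2 are all 1, so H_1 = Z.
  H_2: rank ker ∂_2 − rank ∂_3 = (4 − 3) − 0 = 1, and there is no ∂_3, so H_2 = Z.

H_0 ≅ Z^2,  H_1 ≅ Z,  H_2 ≅ Z.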